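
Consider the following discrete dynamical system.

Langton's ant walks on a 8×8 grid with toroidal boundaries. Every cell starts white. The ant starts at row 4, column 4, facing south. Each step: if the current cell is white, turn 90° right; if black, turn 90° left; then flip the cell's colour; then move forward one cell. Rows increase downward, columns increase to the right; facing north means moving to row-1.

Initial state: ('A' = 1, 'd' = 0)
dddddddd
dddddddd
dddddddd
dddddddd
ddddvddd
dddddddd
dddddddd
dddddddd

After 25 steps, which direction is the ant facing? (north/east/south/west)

west

step 0: dddddddd
dddddddd
dddddddd
dddddddd
ddddvddd
dddddddd
dddddddd
dddddddd
step 1: dddddddd
dddddddd
dddddddd
dddddddd
ddd<Addd
dddddddd
dddddddd
dddddddd
step 2: dddddddd
dddddddd
dddddddd
ddd^dddd
dddAAddd
dddddddd
dddddddd
dddddddd
step 3: dddddddd
dddddddd
dddddddd
dddA>ddd
dddAAddd
dddddddd
dddddddd
dddddddd
step 4: dddddddd
dddddddd
dddddddd
dddAAddd
dddAvddd
dddddddd
dddddddd
dddddddd
step 5: dddddddd
dddddddd
dddddddd
dddAAddd
dddAd>dd
dddddddd
dddddddd
dddddddd
step 6: dddddddd
dddddddd
dddddddd
dddAAddd
dddAdAdd
dddddvdd
dddddddd
dddddddd
step 7: dddddddd
dddddddd
dddddddd
dddAAddd
dddAdAdd
dddd<Add
dddddddd
dddddddd
step 8: dddddddd
dddddddd
dddddddd
dddAAddd
dddA^Add
ddddAAdd
dddddddd
dddddddd
step 9: dddddddd
dddddddd
dddddddd
dddAAddd
dddAA>dd
ddddAAdd
dddddddd
dddddddd
step 10: dddddddd
dddddddd
dddddddd
dddAA^dd
dddAAddd
ddddAAdd
dddddddd
dddddddd
step 11: dddddddd
dddddddd
dddddddd
dddAAA>d
dddAAddd
ddddAAdd
dddddddd
dddddddd
step 12: dddddddd
dddddddd
dddddddd
dddAAAAd
dddAAdvd
ddddAAdd
dddddddd
dddddddd
step 13: dddddddd
dddddddd
dddddddd
dddAAAAd
dddAA<Ad
ddddAAdd
dddddddd
dddddddd
step 14: dddddddd
dddddddd
dddddddd
dddAA^Ad
dddAAAAd
ddddAAdd
dddddddd
dddddddd
step 15: dddddddd
dddddddd
dddddddd
dddA<dAd
dddAAAAd
ddddAAdd
dddddddd
dddddddd
step 16: dddddddd
dddddddd
dddddddd
dddAddAd
dddAvAAd
ddddAAdd
dddddddd
dddddddd
step 17: dddddddd
dddddddd
dddddddd
dddAddAd
dddAd>Ad
ddddAAdd
dddddddd
dddddddd
step 18: dddddddd
dddddddd
dddddddd
dddAd^Ad
dddAddAd
ddddAAdd
dddddddd
dddddddd
step 19: dddddddd
dddddddd
dddddddd
dddAdA>d
dddAddAd
ddddAAdd
dddddddd
dddddddd
step 20: dddddddd
dddddddd
dddddd^d
dddAdAdd
dddAddAd
ddddAAdd
dddddddd
dddddddd
step 21: dddddddd
dddddddd
ddddddA>
dddAdAdd
dddAddAd
ddddAAdd
dddddddd
dddddddd
step 22: dddddddd
dddddddd
ddddddAA
dddAdAdv
dddAddAd
ddddAAdd
dddddddd
dddddddd
step 23: dddddddd
dddddddd
ddddddAA
dddAdA<A
dddAddAd
ddddAAdd
dddddddd
dddddddd
step 24: dddddddd
dddddddd
dddddd^A
dddAdAAA
dddAddAd
ddddAAdd
dddddddd
dddddddd
step 25: dddddddd
dddddddd
ddddd<dA
dddAdAAA
dddAddAd
ddddAAdd
dddddddd
dddddddd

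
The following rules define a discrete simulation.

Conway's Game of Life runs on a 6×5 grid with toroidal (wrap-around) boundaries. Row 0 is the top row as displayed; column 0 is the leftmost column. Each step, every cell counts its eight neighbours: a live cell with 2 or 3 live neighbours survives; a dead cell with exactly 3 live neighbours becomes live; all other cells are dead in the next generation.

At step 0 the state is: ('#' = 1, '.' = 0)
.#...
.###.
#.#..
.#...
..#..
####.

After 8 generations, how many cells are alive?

6

step 0: .#...
.###.
#.#..
.#...
..#..
####.
step 1: ....#
#..#.
#..#.
.##..
#..#.
#..#.
step 2: #..#.
#..#.
#..#.
####.
#..#.
#..#.
step 3: ####.
####.
#..#.
#..#.
#..#.
####.
step 4: .....
.....
#..#.
####.
#..#.
.....
step 5: .....
.....
#..#.
#..#.
#..#.
.....
step 6: .....
.....
.....
####.
.....
.....
step 7: .....
.....
.##..
.##..
.##..
.....
step 8: .....
.....
.##..
#..#.
.##..
.....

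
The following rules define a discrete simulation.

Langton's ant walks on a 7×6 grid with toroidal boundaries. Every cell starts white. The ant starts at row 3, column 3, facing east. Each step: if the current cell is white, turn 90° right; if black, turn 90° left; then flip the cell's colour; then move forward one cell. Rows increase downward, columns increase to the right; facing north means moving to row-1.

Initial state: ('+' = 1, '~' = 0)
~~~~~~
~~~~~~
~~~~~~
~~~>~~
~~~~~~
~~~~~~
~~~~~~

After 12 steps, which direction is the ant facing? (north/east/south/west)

k=0  ~~~~~~
~~~~~~
~~~~~~
~~~>~~
~~~~~~
~~~~~~
~~~~~~
k=1  ~~~~~~
~~~~~~
~~~~~~
~~~+~~
~~~v~~
~~~~~~
~~~~~~
k=2  ~~~~~~
~~~~~~
~~~~~~
~~~+~~
~~<+~~
~~~~~~
~~~~~~
k=3  ~~~~~~
~~~~~~
~~~~~~
~~^+~~
~~++~~
~~~~~~
~~~~~~
k=4  ~~~~~~
~~~~~~
~~~~~~
~~+>~~
~~++~~
~~~~~~
~~~~~~
k=5  ~~~~~~
~~~~~~
~~~^~~
~~+~~~
~~++~~
~~~~~~
~~~~~~
k=6  ~~~~~~
~~~~~~
~~~+>~
~~+~~~
~~++~~
~~~~~~
~~~~~~
k=7  ~~~~~~
~~~~~~
~~~++~
~~+~v~
~~++~~
~~~~~~
~~~~~~
k=8  ~~~~~~
~~~~~~
~~~++~
~~+<+~
~~++~~
~~~~~~
~~~~~~
k=9  ~~~~~~
~~~~~~
~~~^+~
~~+++~
~~++~~
~~~~~~
~~~~~~
k=10  ~~~~~~
~~~~~~
~~<~+~
~~+++~
~~++~~
~~~~~~
~~~~~~
k=11  ~~~~~~
~~^~~~
~~+~+~
~~+++~
~~++~~
~~~~~~
~~~~~~
k=12  ~~~~~~
~~+>~~
~~+~+~
~~+++~
~~++~~
~~~~~~
~~~~~~

east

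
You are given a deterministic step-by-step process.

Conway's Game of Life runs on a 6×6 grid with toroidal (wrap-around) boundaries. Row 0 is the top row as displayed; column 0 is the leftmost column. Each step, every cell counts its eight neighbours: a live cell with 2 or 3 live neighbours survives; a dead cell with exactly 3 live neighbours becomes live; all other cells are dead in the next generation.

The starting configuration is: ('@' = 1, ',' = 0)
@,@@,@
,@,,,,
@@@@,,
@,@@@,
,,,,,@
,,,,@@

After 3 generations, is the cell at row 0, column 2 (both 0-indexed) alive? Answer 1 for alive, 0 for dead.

0

k=0  @,@@,@
,@,,,,
@@@@,,
@,@@@,
,,,,,@
,,,,@@
k=1  @@@@,@
,,,,@@
@,,,@@
@,,,@,
@,,,,,
,,,@,,
k=2  @@@@,@
,,@,,,
@,,@,,
@@,,@,
,,,,,@
,,,@@@
k=3  @@,,,@
,,,,@@
@,@@,@
@@,,@,
,,,@,,
,@,@,,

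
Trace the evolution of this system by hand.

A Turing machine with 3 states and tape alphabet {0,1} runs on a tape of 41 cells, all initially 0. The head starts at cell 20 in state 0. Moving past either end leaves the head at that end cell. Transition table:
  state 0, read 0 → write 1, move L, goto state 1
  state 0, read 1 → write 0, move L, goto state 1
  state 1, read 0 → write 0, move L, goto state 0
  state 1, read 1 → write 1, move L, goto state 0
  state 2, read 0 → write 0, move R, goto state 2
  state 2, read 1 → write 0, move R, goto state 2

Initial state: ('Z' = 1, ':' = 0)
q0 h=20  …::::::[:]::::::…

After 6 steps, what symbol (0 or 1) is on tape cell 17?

step 0: q0 h=20  …::::::[:]::::::…
step 1: q1 h=19  …::::::[:]Z:::::…
step 2: q0 h=18  …::::::[:]:Z::::…
step 3: q1 h=17  …::::::[:]Z:Z:::…
step 4: q0 h=16  …::::::[:]:Z:Z::…
step 5: q1 h=15  …::::::[:]Z:Z:Z:…
step 6: q0 h=14  …::::::[:]:Z:Z:Z…

0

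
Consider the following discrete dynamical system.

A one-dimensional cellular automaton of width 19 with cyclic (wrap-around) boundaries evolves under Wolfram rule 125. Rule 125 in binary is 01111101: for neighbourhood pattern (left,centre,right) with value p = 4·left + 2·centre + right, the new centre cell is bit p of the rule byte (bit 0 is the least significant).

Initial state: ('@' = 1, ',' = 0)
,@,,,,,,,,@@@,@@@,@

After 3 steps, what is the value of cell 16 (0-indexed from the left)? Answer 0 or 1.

1

step 0: ,@,,,,,,,,@@@,@@@,@
step 1: @@@@@@@@@,@,@@@,@@@
step 2: ,,,,,,,,@@@@@,@@@,,
step 3: @@@@@@@,@,,,@@@,@@@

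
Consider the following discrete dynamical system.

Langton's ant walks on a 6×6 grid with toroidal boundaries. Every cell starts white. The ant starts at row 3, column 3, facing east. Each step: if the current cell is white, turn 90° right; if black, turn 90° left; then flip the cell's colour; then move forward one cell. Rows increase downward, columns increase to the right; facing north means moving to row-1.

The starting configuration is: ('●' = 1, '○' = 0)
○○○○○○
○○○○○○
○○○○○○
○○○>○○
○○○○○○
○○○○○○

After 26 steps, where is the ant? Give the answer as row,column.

2,0

k=0  ○○○○○○
○○○○○○
○○○○○○
○○○>○○
○○○○○○
○○○○○○
k=1  ○○○○○○
○○○○○○
○○○○○○
○○○●○○
○○○v○○
○○○○○○
k=2  ○○○○○○
○○○○○○
○○○○○○
○○○●○○
○○<●○○
○○○○○○
k=3  ○○○○○○
○○○○○○
○○○○○○
○○^●○○
○○●●○○
○○○○○○
k=4  ○○○○○○
○○○○○○
○○○○○○
○○●>○○
○○●●○○
○○○○○○
k=5  ○○○○○○
○○○○○○
○○○^○○
○○●○○○
○○●●○○
○○○○○○
k=6  ○○○○○○
○○○○○○
○○○●>○
○○●○○○
○○●●○○
○○○○○○
k=7  ○○○○○○
○○○○○○
○○○●●○
○○●○v○
○○●●○○
○○○○○○
k=8  ○○○○○○
○○○○○○
○○○●●○
○○●<●○
○○●●○○
○○○○○○
k=9  ○○○○○○
○○○○○○
○○○^●○
○○●●●○
○○●●○○
○○○○○○
k=10  ○○○○○○
○○○○○○
○○<○●○
○○●●●○
○○●●○○
○○○○○○
k=11  ○○○○○○
○○^○○○
○○●○●○
○○●●●○
○○●●○○
○○○○○○
k=12  ○○○○○○
○○●>○○
○○●○●○
○○●●●○
○○●●○○
○○○○○○
k=13  ○○○○○○
○○●●○○
○○●v●○
○○●●●○
○○●●○○
○○○○○○
k=14  ○○○○○○
○○●●○○
○○<●●○
○○●●●○
○○●●○○
○○○○○○
k=15  ○○○○○○
○○●●○○
○○○●●○
○○v●●○
○○●●○○
○○○○○○
k=16  ○○○○○○
○○●●○○
○○○●●○
○○○>●○
○○●●○○
○○○○○○
k=17  ○○○○○○
○○●●○○
○○○^●○
○○○○●○
○○●●○○
○○○○○○
k=18  ○○○○○○
○○●●○○
○○<○●○
○○○○●○
○○●●○○
○○○○○○
k=19  ○○○○○○
○○^●○○
○○●○●○
○○○○●○
○○●●○○
○○○○○○
k=20  ○○○○○○
○<○●○○
○○●○●○
○○○○●○
○○●●○○
○○○○○○
k=21  ○^○○○○
○●○●○○
○○●○●○
○○○○●○
○○●●○○
○○○○○○
k=22  ○●>○○○
○●○●○○
○○●○●○
○○○○●○
○○●●○○
○○○○○○
k=23  ○●●○○○
○●v●○○
○○●○●○
○○○○●○
○○●●○○
○○○○○○
k=24  ○●●○○○
○<●●○○
○○●○●○
○○○○●○
○○●●○○
○○○○○○
k=25  ○●●○○○
○○●●○○
○v●○●○
○○○○●○
○○●●○○
○○○○○○
k=26  ○●●○○○
○○●●○○
<●●○●○
○○○○●○
○○●●○○
○○○○○○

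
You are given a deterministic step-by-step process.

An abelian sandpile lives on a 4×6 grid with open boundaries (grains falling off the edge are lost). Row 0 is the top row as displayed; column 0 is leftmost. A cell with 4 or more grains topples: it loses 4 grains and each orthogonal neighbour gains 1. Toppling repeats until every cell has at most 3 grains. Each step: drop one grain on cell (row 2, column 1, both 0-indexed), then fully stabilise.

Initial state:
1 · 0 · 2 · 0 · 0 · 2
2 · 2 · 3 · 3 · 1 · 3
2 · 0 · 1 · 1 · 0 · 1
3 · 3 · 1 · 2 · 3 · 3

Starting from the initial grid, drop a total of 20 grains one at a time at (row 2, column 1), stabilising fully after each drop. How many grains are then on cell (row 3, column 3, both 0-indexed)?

gen 0: 1 · 0 · 2 · 0 · 0 · 2
2 · 2 · 3 · 3 · 1 · 3
2 · 0 · 1 · 1 · 0 · 1
3 · 3 · 1 · 2 · 3 · 3
gen 1: 1 · 0 · 2 · 0 · 0 · 2
2 · 2 · 3 · 3 · 1 · 3
2 · 1 · 1 · 1 · 0 · 1
3 · 3 · 1 · 2 · 3 · 3
gen 2: 1 · 0 · 2 · 0 · 0 · 2
2 · 2 · 3 · 3 · 1 · 3
2 · 2 · 1 · 1 · 0 · 1
3 · 3 · 1 · 2 · 3 · 3
gen 3: 1 · 0 · 2 · 0 · 0 · 2
2 · 2 · 3 · 3 · 1 · 3
2 · 3 · 1 · 1 · 0 · 1
3 · 3 · 1 · 2 · 3 · 3
gen 4: 1 · 0 · 2 · 0 · 0 · 2
3 · 3 · 3 · 3 · 1 · 3
0 · 2 · 2 · 1 · 0 · 1
1 · 1 · 2 · 2 · 3 · 3
gen 5: 1 · 0 · 2 · 0 · 0 · 2
3 · 3 · 3 · 3 · 1 · 3
0 · 3 · 2 · 1 · 0 · 1
1 · 1 · 2 · 2 · 3 · 3
gen 6: 2 · 1 · 3 · 1 · 0 · 2
0 · 2 · 2 · 0 · 2 · 3
2 · 2 · 0 · 3 · 0 · 1
1 · 2 · 3 · 2 · 3 · 3
gen 7: 2 · 1 · 3 · 1 · 0 · 2
0 · 2 · 2 · 0 · 2 · 3
2 · 3 · 0 · 3 · 0 · 1
1 · 2 · 3 · 2 · 3 · 3
gen 8: 2 · 1 · 3 · 1 · 0 · 2
0 · 3 · 2 · 0 · 2 · 3
3 · 0 · 1 · 3 · 0 · 1
1 · 3 · 3 · 2 · 3 · 3
gen 9: 2 · 1 · 3 · 1 · 0 · 2
0 · 3 · 2 · 0 · 2 · 3
3 · 1 · 1 · 3 · 0 · 1
1 · 3 · 3 · 2 · 3 · 3
gen 10: 2 · 1 · 3 · 1 · 0 · 2
0 · 3 · 2 · 0 · 2 · 3
3 · 2 · 1 · 3 · 0 · 1
1 · 3 · 3 · 2 · 3 · 3
gen 11: 2 · 1 · 3 · 1 · 0 · 2
0 · 3 · 2 · 0 · 2 · 3
3 · 3 · 1 · 3 · 0 · 1
1 · 3 · 3 · 2 · 3 · 3
gen 12: 2 · 2 · 3 · 1 · 0 · 2
2 · 0 · 3 · 0 · 2 · 3
0 · 3 · 3 · 3 · 0 · 1
3 · 1 · 0 · 3 · 3 · 3
gen 13: 2 · 3 · 0 · 2 · 0 · 2
2 · 2 · 1 · 2 · 2 · 3
1 · 1 · 2 · 1 · 2 · 2
3 · 2 · 2 · 1 · 1 · 0
gen 14: 2 · 3 · 0 · 2 · 0 · 2
2 · 2 · 1 · 2 · 2 · 3
1 · 2 · 2 · 1 · 2 · 2
3 · 2 · 2 · 1 · 1 · 0
gen 15: 2 · 3 · 0 · 2 · 0 · 2
2 · 2 · 1 · 2 · 2 · 3
1 · 3 · 2 · 1 · 2 · 2
3 · 2 · 2 · 1 · 1 · 0
gen 16: 2 · 3 · 0 · 2 · 0 · 2
2 · 3 · 1 · 2 · 2 · 3
2 · 0 · 3 · 1 · 2 · 2
3 · 3 · 2 · 1 · 1 · 0
gen 17: 2 · 3 · 0 · 2 · 0 · 2
2 · 3 · 1 · 2 · 2 · 3
2 · 1 · 3 · 1 · 2 · 2
3 · 3 · 2 · 1 · 1 · 0
gen 18: 2 · 3 · 0 · 2 · 0 · 2
2 · 3 · 1 · 2 · 2 · 3
2 · 2 · 3 · 1 · 2 · 2
3 · 3 · 2 · 1 · 1 · 0
gen 19: 2 · 3 · 0 · 2 · 0 · 2
2 · 3 · 1 · 2 · 2 · 3
2 · 3 · 3 · 1 · 2 · 2
3 · 3 · 2 · 1 · 1 · 0
gen 20: 0 · 1 · 1 · 2 · 0 · 2
1 · 3 · 3 · 2 · 2 · 3
2 · 0 · 2 · 2 · 2 · 2
1 · 3 · 0 · 2 · 1 · 0

2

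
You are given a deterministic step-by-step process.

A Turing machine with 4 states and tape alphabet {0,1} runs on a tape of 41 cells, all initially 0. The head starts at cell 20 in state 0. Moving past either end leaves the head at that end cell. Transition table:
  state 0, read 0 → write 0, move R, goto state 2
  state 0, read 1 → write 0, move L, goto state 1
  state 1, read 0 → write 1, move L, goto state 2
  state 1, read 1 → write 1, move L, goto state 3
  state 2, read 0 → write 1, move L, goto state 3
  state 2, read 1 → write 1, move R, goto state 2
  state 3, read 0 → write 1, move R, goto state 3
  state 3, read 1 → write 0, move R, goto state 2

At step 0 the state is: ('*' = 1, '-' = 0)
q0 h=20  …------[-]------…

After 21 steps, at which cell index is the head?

k=0  q0 h=20  …------[-]------…
k=1  q2 h=21  …------[-]------…
k=2  q3 h=20  …------[-]*-----…
k=3  q3 h=21  …-----*[*]------…
k=4  q2 h=22  …----*-[-]------…
k=5  q3 h=21  …-----*[-]*-----…
k=6  q3 h=22  …----**[*]------…
k=7  q2 h=23  …---**-[-]------…
k=8  q3 h=22  …----**[-]*-----…
k=9  q3 h=23  …---***[*]------…
k=10  q2 h=24  …--***-[-]------…
k=11  q3 h=23  …---***[-]*-----…
k=12  q3 h=24  …--****[*]------…
k=13  q2 h=25  …-****-[-]------…
k=14  q3 h=24  …--****[-]*-----…
k=15  q3 h=25  …-*****[*]------…
k=16  q2 h=26  …*****-[-]------…
k=17  q3 h=25  …-*****[-]*-----…
k=18  q3 h=26  …******[*]------…
k=19  q2 h=27  …*****-[-]------…
k=20  q3 h=26  …******[-]*-----…
k=21  q3 h=27  …******[*]------…

27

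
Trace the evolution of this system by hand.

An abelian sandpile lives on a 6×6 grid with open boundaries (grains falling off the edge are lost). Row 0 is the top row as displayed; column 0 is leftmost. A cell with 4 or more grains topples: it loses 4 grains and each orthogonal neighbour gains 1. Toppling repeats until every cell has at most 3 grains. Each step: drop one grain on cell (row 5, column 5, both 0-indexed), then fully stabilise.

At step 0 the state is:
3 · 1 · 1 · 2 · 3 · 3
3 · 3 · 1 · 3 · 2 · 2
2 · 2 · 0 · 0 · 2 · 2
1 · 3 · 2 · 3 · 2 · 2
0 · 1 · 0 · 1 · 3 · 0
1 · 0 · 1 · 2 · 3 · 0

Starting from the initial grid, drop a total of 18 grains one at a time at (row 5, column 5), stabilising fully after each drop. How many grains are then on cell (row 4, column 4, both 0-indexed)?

2

step 0: 3 · 1 · 1 · 2 · 3 · 3
3 · 3 · 1 · 3 · 2 · 2
2 · 2 · 0 · 0 · 2 · 2
1 · 3 · 2 · 3 · 2 · 2
0 · 1 · 0 · 1 · 3 · 0
1 · 0 · 1 · 2 · 3 · 0
step 1: 3 · 1 · 1 · 2 · 3 · 3
3 · 3 · 1 · 3 · 2 · 2
2 · 2 · 0 · 0 · 2 · 2
1 · 3 · 2 · 3 · 2 · 2
0 · 1 · 0 · 1 · 3 · 0
1 · 0 · 1 · 2 · 3 · 1
step 2: 3 · 1 · 1 · 2 · 3 · 3
3 · 3 · 1 · 3 · 2 · 2
2 · 2 · 0 · 0 · 2 · 2
1 · 3 · 2 · 3 · 2 · 2
0 · 1 · 0 · 1 · 3 · 0
1 · 0 · 1 · 2 · 3 · 2
step 3: 3 · 1 · 1 · 2 · 3 · 3
3 · 3 · 1 · 3 · 2 · 2
2 · 2 · 0 · 0 · 2 · 2
1 · 3 · 2 · 3 · 2 · 2
0 · 1 · 0 · 1 · 3 · 0
1 · 0 · 1 · 2 · 3 · 3
step 4: 3 · 1 · 1 · 2 · 3 · 3
3 · 3 · 1 · 3 · 2 · 2
2 · 2 · 0 · 0 · 2 · 2
1 · 3 · 2 · 3 · 3 · 2
0 · 1 · 0 · 2 · 0 · 2
1 · 0 · 1 · 3 · 1 · 1
step 5: 3 · 1 · 1 · 2 · 3 · 3
3 · 3 · 1 · 3 · 2 · 2
2 · 2 · 0 · 0 · 2 · 2
1 · 3 · 2 · 3 · 3 · 2
0 · 1 · 0 · 2 · 0 · 2
1 · 0 · 1 · 3 · 1 · 2
step 6: 3 · 1 · 1 · 2 · 3 · 3
3 · 3 · 1 · 3 · 2 · 2
2 · 2 · 0 · 0 · 2 · 2
1 · 3 · 2 · 3 · 3 · 2
0 · 1 · 0 · 2 · 0 · 2
1 · 0 · 1 · 3 · 1 · 3
step 7: 3 · 1 · 1 · 2 · 3 · 3
3 · 3 · 1 · 3 · 2 · 2
2 · 2 · 0 · 0 · 2 · 2
1 · 3 · 2 · 3 · 3 · 2
0 · 1 · 0 · 2 · 0 · 3
1 · 0 · 1 · 3 · 2 · 0
step 8: 3 · 1 · 1 · 2 · 3 · 3
3 · 3 · 1 · 3 · 2 · 2
2 · 2 · 0 · 0 · 2 · 2
1 · 3 · 2 · 3 · 3 · 2
0 · 1 · 0 · 2 · 0 · 3
1 · 0 · 1 · 3 · 2 · 1
step 9: 3 · 1 · 1 · 2 · 3 · 3
3 · 3 · 1 · 3 · 2 · 2
2 · 2 · 0 · 0 · 2 · 2
1 · 3 · 2 · 3 · 3 · 2
0 · 1 · 0 · 2 · 0 · 3
1 · 0 · 1 · 3 · 2 · 2
step 10: 3 · 1 · 1 · 2 · 3 · 3
3 · 3 · 1 · 3 · 2 · 2
2 · 2 · 0 · 0 · 2 · 2
1 · 3 · 2 · 3 · 3 · 2
0 · 1 · 0 · 2 · 0 · 3
1 · 0 · 1 · 3 · 2 · 3
step 11: 3 · 1 · 1 · 2 · 3 · 3
3 · 3 · 1 · 3 · 2 · 2
2 · 2 · 0 · 0 · 2 · 2
1 · 3 · 2 · 3 · 3 · 3
0 · 1 · 0 · 2 · 1 · 0
1 · 0 · 1 · 3 · 3 · 1
step 12: 3 · 1 · 1 · 2 · 3 · 3
3 · 3 · 1 · 3 · 2 · 2
2 · 2 · 0 · 0 · 2 · 2
1 · 3 · 2 · 3 · 3 · 3
0 · 1 · 0 · 2 · 1 · 0
1 · 0 · 1 · 3 · 3 · 2
step 13: 3 · 1 · 1 · 2 · 3 · 3
3 · 3 · 1 · 3 · 2 · 2
2 · 2 · 0 · 0 · 2 · 2
1 · 3 · 2 · 3 · 3 · 3
0 · 1 · 0 · 2 · 1 · 0
1 · 0 · 1 · 3 · 3 · 3
step 14: 3 · 1 · 1 · 2 · 3 · 3
3 · 3 · 1 · 3 · 2 · 2
2 · 2 · 0 · 0 · 2 · 2
1 · 3 · 2 · 3 · 3 · 3
0 · 1 · 0 · 3 · 2 · 1
1 · 0 · 2 · 0 · 1 · 1
step 15: 3 · 1 · 1 · 2 · 3 · 3
3 · 3 · 1 · 3 · 2 · 2
2 · 2 · 0 · 0 · 2 · 2
1 · 3 · 2 · 3 · 3 · 3
0 · 1 · 0 · 3 · 2 · 1
1 · 0 · 2 · 0 · 1 · 2
step 16: 3 · 1 · 1 · 2 · 3 · 3
3 · 3 · 1 · 3 · 2 · 2
2 · 2 · 0 · 0 · 2 · 2
1 · 3 · 2 · 3 · 3 · 3
0 · 1 · 0 · 3 · 2 · 1
1 · 0 · 2 · 0 · 1 · 3
step 17: 3 · 1 · 1 · 2 · 3 · 3
3 · 3 · 1 · 3 · 2 · 2
2 · 2 · 0 · 0 · 2 · 2
1 · 3 · 2 · 3 · 3 · 3
0 · 1 · 0 · 3 · 2 · 2
1 · 0 · 2 · 0 · 2 · 0
step 18: 3 · 1 · 1 · 2 · 3 · 3
3 · 3 · 1 · 3 · 2 · 2
2 · 2 · 0 · 0 · 2 · 2
1 · 3 · 2 · 3 · 3 · 3
0 · 1 · 0 · 3 · 2 · 2
1 · 0 · 2 · 0 · 2 · 1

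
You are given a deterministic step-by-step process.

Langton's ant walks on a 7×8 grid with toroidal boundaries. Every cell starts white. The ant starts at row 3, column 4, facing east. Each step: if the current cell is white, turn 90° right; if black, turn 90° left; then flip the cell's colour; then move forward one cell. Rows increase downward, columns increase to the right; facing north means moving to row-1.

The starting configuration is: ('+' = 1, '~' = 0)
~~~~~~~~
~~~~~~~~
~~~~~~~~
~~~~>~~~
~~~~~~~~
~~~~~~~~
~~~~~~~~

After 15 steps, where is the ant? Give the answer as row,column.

3,3

step 0: ~~~~~~~~
~~~~~~~~
~~~~~~~~
~~~~>~~~
~~~~~~~~
~~~~~~~~
~~~~~~~~
step 1: ~~~~~~~~
~~~~~~~~
~~~~~~~~
~~~~+~~~
~~~~v~~~
~~~~~~~~
~~~~~~~~
step 2: ~~~~~~~~
~~~~~~~~
~~~~~~~~
~~~~+~~~
~~~<+~~~
~~~~~~~~
~~~~~~~~
step 3: ~~~~~~~~
~~~~~~~~
~~~~~~~~
~~~^+~~~
~~~++~~~
~~~~~~~~
~~~~~~~~
step 4: ~~~~~~~~
~~~~~~~~
~~~~~~~~
~~~+>~~~
~~~++~~~
~~~~~~~~
~~~~~~~~
step 5: ~~~~~~~~
~~~~~~~~
~~~~^~~~
~~~+~~~~
~~~++~~~
~~~~~~~~
~~~~~~~~
step 6: ~~~~~~~~
~~~~~~~~
~~~~+>~~
~~~+~~~~
~~~++~~~
~~~~~~~~
~~~~~~~~
step 7: ~~~~~~~~
~~~~~~~~
~~~~++~~
~~~+~v~~
~~~++~~~
~~~~~~~~
~~~~~~~~
step 8: ~~~~~~~~
~~~~~~~~
~~~~++~~
~~~+<+~~
~~~++~~~
~~~~~~~~
~~~~~~~~
step 9: ~~~~~~~~
~~~~~~~~
~~~~^+~~
~~~+++~~
~~~++~~~
~~~~~~~~
~~~~~~~~
step 10: ~~~~~~~~
~~~~~~~~
~~~<~+~~
~~~+++~~
~~~++~~~
~~~~~~~~
~~~~~~~~
step 11: ~~~~~~~~
~~~^~~~~
~~~+~+~~
~~~+++~~
~~~++~~~
~~~~~~~~
~~~~~~~~
step 12: ~~~~~~~~
~~~+>~~~
~~~+~+~~
~~~+++~~
~~~++~~~
~~~~~~~~
~~~~~~~~
step 13: ~~~~~~~~
~~~++~~~
~~~+v+~~
~~~+++~~
~~~++~~~
~~~~~~~~
~~~~~~~~
step 14: ~~~~~~~~
~~~++~~~
~~~<++~~
~~~+++~~
~~~++~~~
~~~~~~~~
~~~~~~~~
step 15: ~~~~~~~~
~~~++~~~
~~~~++~~
~~~v++~~
~~~++~~~
~~~~~~~~
~~~~~~~~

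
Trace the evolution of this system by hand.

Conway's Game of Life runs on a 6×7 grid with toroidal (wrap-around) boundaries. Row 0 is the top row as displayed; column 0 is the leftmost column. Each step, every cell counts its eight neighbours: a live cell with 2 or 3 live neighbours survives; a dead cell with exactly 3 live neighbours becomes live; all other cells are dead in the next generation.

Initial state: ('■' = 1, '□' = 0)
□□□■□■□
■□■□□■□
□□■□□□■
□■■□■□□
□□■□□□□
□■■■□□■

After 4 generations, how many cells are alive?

16

[0] □□□■□■□
■□■□□■□
□□■□□□■
□■■□■□□
□□■□□□□
□■■■□□■
[1] ■□□■□■□
□■■■■■□
■□■□□■■
□■■□□□□
■□□□□□□
□■□■■□□
[2] ■□□□□■■
□□□□□□□
■□□□□■■
□□■□□□□
■□□■□□□
■■■■■□■
[3] □□■■■■□
□□□□□□□
□□□□□□■
■■□□□□□
■□□□■□■
□□■■■□□
[4] □□■□□■□
□□□■■■□
■□□□□□□
□■□□□■□
■□■□■■■
□■■□□□■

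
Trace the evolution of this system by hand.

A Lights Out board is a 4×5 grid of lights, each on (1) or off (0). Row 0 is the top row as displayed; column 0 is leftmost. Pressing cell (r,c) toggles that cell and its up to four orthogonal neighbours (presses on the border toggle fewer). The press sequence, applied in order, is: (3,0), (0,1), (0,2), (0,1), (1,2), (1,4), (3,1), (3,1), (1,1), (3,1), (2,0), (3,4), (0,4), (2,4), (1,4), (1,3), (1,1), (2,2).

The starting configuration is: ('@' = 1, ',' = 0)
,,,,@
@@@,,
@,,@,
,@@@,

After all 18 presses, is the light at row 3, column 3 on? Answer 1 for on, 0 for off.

0

k=0  ,,,,@
@@@,,
@,,@,
,@@@,
k=1  ,,,,@
@@@,,
,,,@,
@,@@,
k=2  @@@,@
@,@,,
,,,@,
@,@@,
k=3  @,,@@
@,,,,
,,,@,
@,@@,
k=4  ,@@@@
@@,,,
,,,@,
@,@@,
k=5  ,@,@@
@,@@,
,,@@,
@,@@,
k=6  ,@,@,
@,@,@
,,@@@
@,@@,
k=7  ,@,@,
@,@,@
,@@@@
,@,@,
k=8  ,@,@,
@,@,@
,,@@@
@,@@,
k=9  ,,,@,
,@,,@
,@@@@
@,@@,
k=10  ,,,@,
,@,,@
,,@@@
,@,@,
k=11  ,,,@,
@@,,@
@@@@@
@@,@,
k=12  ,,,@,
@@,,@
@@@@,
@@,,@
k=13  ,,,,@
@@,,,
@@@@,
@@,,@
k=14  ,,,,@
@@,,@
@@@,@
@@,,,
k=15  ,,,,,
@@,@,
@@@,,
@@,,,
k=16  ,,,@,
@@@,@
@@@@,
@@,,,
k=17  ,@,@,
,,,,@
@,@@,
@@,,,
k=18  ,@,@,
,,@,@
@@,,,
@@@,,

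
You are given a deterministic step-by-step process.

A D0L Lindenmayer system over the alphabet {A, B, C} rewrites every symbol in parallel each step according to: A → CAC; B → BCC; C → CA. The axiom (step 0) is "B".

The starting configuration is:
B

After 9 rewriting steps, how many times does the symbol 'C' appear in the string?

[0] B
[1] BCC
[2] BCCCACA
[3] BCCCACACACACCACAC
[4] BCCCACACACACCACACCACACCACACCACACACCACACCA
[5] BCCCACACACACCACACCACACCACACCACACACCACACCACACACCACACCACACACCACACCACACACCACACCACACCACACACCACACCACACAC
[6] BCCCACACACACCACACCACACCACACCACACACCACACCACACACCACACCACACAC…CACACCACACCACACACCACACCACACCACACACCACACCACACACCACACCACACCA  (len 239)
[7] BCCCACACACACCACACCACACCACACCACACACCACACCACACACCACACCACACAC…CACACCACACCACACACCACACCACACCACACACCACACCACACACCACACCACACAC  (len 577)
[8] BCCCACACACACCACACCACACCACACCACACACCACACCACACACCACACCACACAC…CACACCACACCACACACCACACCACACCACACACCACACCACACACCACACCACACCA  (len 1393)
[9] BCCCACACACACCACACCACACCACACCACACACCACACCACACACCACACCACACAC…CACACCACACCACACACCACACCACACCACACACCACACCACACACCACACCACACAC  (len 3363)

1970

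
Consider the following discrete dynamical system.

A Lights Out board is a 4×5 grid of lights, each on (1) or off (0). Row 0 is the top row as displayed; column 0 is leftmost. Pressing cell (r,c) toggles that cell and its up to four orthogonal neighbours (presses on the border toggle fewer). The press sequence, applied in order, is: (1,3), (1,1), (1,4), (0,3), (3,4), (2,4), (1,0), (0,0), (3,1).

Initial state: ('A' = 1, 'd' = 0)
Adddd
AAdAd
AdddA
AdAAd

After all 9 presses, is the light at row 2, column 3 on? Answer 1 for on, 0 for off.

0

gen 0: Adddd
AAdAd
AdddA
AdAAd
gen 1: AddAd
AAAdA
AddAA
AdAAd
gen 2: AAdAd
ddddA
AAdAA
AdAAd
gen 3: AAdAA
dddAd
AAdAd
AdAAd
gen 4: AAAdd
ddddd
AAdAd
AdAAd
gen 5: AAAdd
ddddd
AAdAA
AdAdA
gen 6: AAAdd
ddddA
AAddd
AdAdd
gen 7: dAAdd
AAddA
dAddd
AdAdd
gen 8: AdAdd
dAddA
dAddd
AdAdd
gen 9: AdAdd
dAddA
ddddd
dAddd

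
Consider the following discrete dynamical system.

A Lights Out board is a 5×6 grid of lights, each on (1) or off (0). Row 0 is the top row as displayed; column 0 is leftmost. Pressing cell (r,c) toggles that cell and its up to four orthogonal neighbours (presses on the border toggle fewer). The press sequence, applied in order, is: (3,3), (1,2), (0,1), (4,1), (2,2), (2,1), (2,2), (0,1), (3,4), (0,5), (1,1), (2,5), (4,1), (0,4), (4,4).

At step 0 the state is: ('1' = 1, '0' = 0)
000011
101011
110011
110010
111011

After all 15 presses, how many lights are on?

18

gen 0: 000011
101011
110011
110010
111011
gen 1: 000011
101011
110111
111100
111111
gen 2: 001011
110111
111111
111100
111111
gen 3: 110011
100111
111111
111100
111111
gen 4: 110011
100111
111111
101100
000111
gen 5: 110011
101111
100011
100100
000111
gen 6: 110011
111111
011011
110100
000111
gen 7: 110011
110111
000111
111100
000111
gen 8: 001011
100111
000111
111100
000111
gen 9: 001011
100111
000101
111011
000101
gen 10: 001000
100110
000101
111011
000101
gen 11: 011000
011110
010101
111011
000101
gen 12: 011000
011111
010110
111010
000101
gen 13: 011000
011111
010110
101010
111101
gen 14: 011111
011101
010110
101010
111101
gen 15: 011111
011101
010110
101000
111010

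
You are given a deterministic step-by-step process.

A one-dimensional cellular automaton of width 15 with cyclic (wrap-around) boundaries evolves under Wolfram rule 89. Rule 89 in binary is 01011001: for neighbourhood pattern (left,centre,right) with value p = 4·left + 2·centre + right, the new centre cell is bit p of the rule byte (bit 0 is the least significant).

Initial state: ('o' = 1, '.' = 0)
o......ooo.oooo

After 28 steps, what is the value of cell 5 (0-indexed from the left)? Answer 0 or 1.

gen 0: o......ooo.oooo
gen 1: oooooo.o.o.o...
gen 2: o....o......oo.
gen 3: .ooo..ooooo.oo.
gen 4: .o.oo.o...o.ooo
gen 5: ...oo..oo...o.o
gen 6: oo.ooo.oooo....
gen 7: oo.o.o.o..oooo.
gen 8: oo......o.o..o.
gen 9: ooooooo....o...
gen 10: o.....oooo..oo.
gen 11: .oooo.o..oo.oo.
gen 12: .o..o..o.oo.ooo
gen 13: ..o..o...oo.o.o
gen 14: o..o..oo.oo....
gen 15: .o..o.oo.ooooo.
gen 16: ..o...oo.o...oo
gen 17: o..oo.oo..oo.oo
gen 18: oo.oo.ooo.oo.o.
gen 19: oo.oo.o.o.oo...
gen 20: oo.oo.....oooo.
gen 21: oo.oooooo.o..o.
gen 22: oo.o....o..o...
gen 23: oo..ooo..o..oo.
gen 24: ooo.o.oo..o.oo.
gen 25: o.o...ooo...oo.
gen 26: ...oo.o.ooo.oo.
gen 27: oo.oo...o.o.ooo
gen 28: .o.oooo.....o..

1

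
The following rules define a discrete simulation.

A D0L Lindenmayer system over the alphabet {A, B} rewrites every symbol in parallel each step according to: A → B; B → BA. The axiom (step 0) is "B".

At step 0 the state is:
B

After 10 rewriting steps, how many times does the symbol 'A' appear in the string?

55

[0] B
[1] BA
[2] BAB
[3] BABBA
[4] BABBABAB
[5] BABBABABBABBA
[6] BABBABABBABBABABBABAB
[7] BABBABABBABBABABBABABBABBABABBABBA
[8] BABBABABBABBABABBABABBABBABABBABBABABBABABBABBABABBABAB
[9] BABBABABBABBABABBABABBABBABABBABBABABBABABBABBABABBABABBABBABABBABBABABBABABBABBABABBABBA
[10] BABBABABBABBABABBABABBABBABABBABBABABBABABBABBABABBABABBAB…BBABABBABABBABBABABBABABBABBABABBABBABABBABABBABBABABBABAB  (len 144)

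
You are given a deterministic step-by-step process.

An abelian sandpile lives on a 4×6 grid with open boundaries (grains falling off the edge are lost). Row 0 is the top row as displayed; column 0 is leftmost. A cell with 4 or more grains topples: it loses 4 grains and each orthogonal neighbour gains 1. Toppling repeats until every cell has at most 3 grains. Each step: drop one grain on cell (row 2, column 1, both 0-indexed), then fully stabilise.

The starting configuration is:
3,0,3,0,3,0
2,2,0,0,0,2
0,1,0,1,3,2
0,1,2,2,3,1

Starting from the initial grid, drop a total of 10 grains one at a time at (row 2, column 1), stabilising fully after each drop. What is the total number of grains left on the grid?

0) 3,0,3,0,3,0
2,2,0,0,0,2
0,1,0,1,3,2
0,1,2,2,3,1
1) 3,0,3,0,3,0
2,2,0,0,0,2
0,2,0,1,3,2
0,1,2,2,3,1
2) 3,0,3,0,3,0
2,2,0,0,0,2
0,3,0,1,3,2
0,1,2,2,3,1
3) 3,0,3,0,3,0
2,3,0,0,0,2
1,0,1,1,3,2
0,2,2,2,3,1
4) 3,0,3,0,3,0
2,3,0,0,0,2
1,1,1,1,3,2
0,2,2,2,3,1
5) 3,0,3,0,3,0
2,3,0,0,0,2
1,2,1,1,3,2
0,2,2,2,3,1
6) 3,0,3,0,3,0
2,3,0,0,0,2
1,3,1,1,3,2
0,2,2,2,3,1
7) 3,1,3,0,3,0
3,0,1,0,0,2
2,1,2,1,3,2
0,3,2,2,3,1
8) 3,1,3,0,3,0
3,0,1,0,0,2
2,2,2,1,3,2
0,3,2,2,3,1
9) 3,1,3,0,3,0
3,0,1,0,0,2
2,3,2,1,3,2
0,3,2,2,3,1
10) 3,1,3,0,3,0
3,1,1,0,0,2
3,1,3,1,3,2
1,0,3,2,3,1

40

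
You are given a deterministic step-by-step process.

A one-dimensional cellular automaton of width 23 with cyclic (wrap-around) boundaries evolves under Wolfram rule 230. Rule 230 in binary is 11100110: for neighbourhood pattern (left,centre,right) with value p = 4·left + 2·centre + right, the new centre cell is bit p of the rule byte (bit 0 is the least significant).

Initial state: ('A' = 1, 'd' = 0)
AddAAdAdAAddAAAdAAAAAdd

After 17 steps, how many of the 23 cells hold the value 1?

[0] AddAAdAdAAddAAAdAAAAAdd
[1] AdAdAAAAdAdAdAAAdAAAAdA
[2] AAAAdAAAAAAAAdAAAdAAAAd
[3] dAAAAdAAAAAAAAdAAAdAAAA
[4] AdAAAAdAAAAAAAAdAAAdAAA
[5] AAdAAAAdAAAAAAAAdAAAdAA
[6] AAAdAAAAdAAAAAAAAdAAAdA
[7] AAAAdAAAAdAAAAAAAAdAAAd
[8] dAAAAdAAAAdAAAAAAAAdAAA
[9] AdAAAAdAAAAdAAAAAAAAdAA
[10] AAdAAAAdAAAAdAAAAAAAAdA
[11] AAAdAAAAdAAAAdAAAAAAAAd
[12] dAAAdAAAAdAAAAdAAAAAAAA
[13] AdAAAdAAAAdAAAAdAAAAAAA
[14] AAdAAAdAAAAdAAAAdAAAAAA
[15] AAAdAAAdAAAAdAAAAdAAAAA
[16] AAAAdAAAdAAAAdAAAAdAAAA
[17] AAAAAdAAAdAAAAdAAAAdAAA

19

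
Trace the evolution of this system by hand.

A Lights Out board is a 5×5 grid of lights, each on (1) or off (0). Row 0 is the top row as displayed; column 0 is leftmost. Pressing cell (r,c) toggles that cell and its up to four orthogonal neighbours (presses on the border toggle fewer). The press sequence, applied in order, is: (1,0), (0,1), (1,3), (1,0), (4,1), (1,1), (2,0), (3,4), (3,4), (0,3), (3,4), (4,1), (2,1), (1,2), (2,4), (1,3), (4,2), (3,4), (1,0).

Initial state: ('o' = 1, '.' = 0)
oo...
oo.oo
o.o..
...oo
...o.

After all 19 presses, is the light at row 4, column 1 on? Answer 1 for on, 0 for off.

[0] oo...
oo.oo
o.o..
...oo
...o.
[1] .o...
...oo
..o..
...oo
...o.
[2] o.o..
.o.oo
..o..
...oo
...o.
[3] o.oo.
.oo..
..oo.
...oo
...o.
[4] ..oo.
o.o..
o.oo.
...oo
...o.
[5] ..oo.
o.o..
o.oo.
.o.oo
oooo.
[6] .ooo.
.o...
oooo.
.o.oo
oooo.
[7] .ooo.
oo...
..oo.
oo.oo
oooo.
[8] .ooo.
oo...
..ooo
oo...
ooooo
[9] .ooo.
oo...
..oo.
oo.oo
oooo.
[10] .o..o
oo.o.
..oo.
oo.oo
oooo.
[11] .o..o
oo.o.
..ooo
oo...
ooooo
[12] .o..o
oo.o.
..ooo
o....
...oo
[13] .o..o
o..o.
oo.oo
oo...
...oo
[14] .oo.o
ooo..
ooooo
oo...
...oo
[15] .oo.o
ooo.o
ooo..
oo..o
...oo
[16] .oooo
oo.o.
oooo.
oo..o
...oo
[17] .oooo
oo.o.
oooo.
ooo.o
.oo.o
[18] .oooo
oo.o.
ooooo
oooo.
.oo..
[19] ooooo
...o.
.oooo
oooo.
.oo..

1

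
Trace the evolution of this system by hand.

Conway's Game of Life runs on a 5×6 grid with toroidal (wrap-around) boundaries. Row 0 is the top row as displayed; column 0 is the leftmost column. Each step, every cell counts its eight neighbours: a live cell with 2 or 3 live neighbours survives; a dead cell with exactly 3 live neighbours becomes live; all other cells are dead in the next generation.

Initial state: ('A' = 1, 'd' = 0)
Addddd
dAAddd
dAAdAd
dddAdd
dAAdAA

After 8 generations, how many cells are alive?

k=0  Addddd
dAAddd
dAAdAd
dddAdd
dAAdAA
k=1  AddAdA
AdAAdd
dAdddd
AddddA
AAAAAA
k=2  dddddd
AdAAAA
dAAddA
dddAdd
ddAAdd
k=3  dAdddA
AdAAAA
dAdddA
dAdAAd
ddAAdd
k=4  dAdddA
ddAAdd
dAdddd
AAdAAd
AAdAdd
k=5  dAdAAd
AAAddd
AAddAd
dddAAA
dddAdd
k=6  AAdAAd
ddddAd
ddddAd
AdAAdA
dddddA
k=7  AddAAd
ddddAd
ddddAd
AddAdA
dddddd
k=8  dddAAA
ddddAd
dddAAd
ddddAA
AddAdd

10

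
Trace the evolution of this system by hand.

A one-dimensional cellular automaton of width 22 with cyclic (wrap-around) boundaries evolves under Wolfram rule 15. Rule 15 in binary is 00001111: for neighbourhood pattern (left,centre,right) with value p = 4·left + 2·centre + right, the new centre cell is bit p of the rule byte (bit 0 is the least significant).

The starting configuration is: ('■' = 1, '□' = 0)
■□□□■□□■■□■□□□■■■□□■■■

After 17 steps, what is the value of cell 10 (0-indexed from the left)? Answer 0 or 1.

k=0  ■□□□■□□■■□■□□□■■■□□■■■
k=1  □□■■■□■■□□■□■■■□□□■■□□
k=2  ■■■□□□■□□■■□■□□□■■■□□■
k=3  □□□□■■■□■■□□■□■■■□□□■■
k=4  □■■■■□□□■□□■■□■□□□■■■□
k=5  ■■□□□□■■■□■■□□■□■■■□□□
k=6  ■□□■■■■□□□■□□■■□■□□□■■
k=7  □□■■□□□□■■■□■■□□■□■■■□
k=8  ■■■□□■■■■□□□■□□■■□■□□□
k=9  ■□□□■■□□□□■■■□■■□□■□■■
k=10  □□■■■□□■■■■□□□■□□■■□■□
k=11  ■■■□□□■■□□□□■■■□■■□□■□
k=12  ■□□□■■■□□■■■■□□□■□□■■□
k=13  ■□■■■□□□■■□□□□■■■□■■□□
k=14  ■□■□□□■■■□□■■■■□□□■□□■
k=15  □□■□■■■□□□■■□□□□■■■□■■
k=16  □■■□■□□□■■■□□■■■■□□□■□
k=17  ■■□□■□■■■□□□■■□□□□■■■□

0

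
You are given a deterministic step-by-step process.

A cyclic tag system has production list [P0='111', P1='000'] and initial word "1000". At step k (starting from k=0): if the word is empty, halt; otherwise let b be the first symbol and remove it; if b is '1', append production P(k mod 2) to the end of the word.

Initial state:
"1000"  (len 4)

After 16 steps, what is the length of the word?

18

[0] "1000"  (len 4)
[1] "000111"  (len 6)
[2] "00111"  (len 5)
[3] "0111"  (len 4)
[4] "111"  (len 3)
[5] "11111"  (len 5)
[6] "1111000"  (len 7)
[7] "111000111"  (len 9)
[8] "11000111000"  (len 11)
[9] "1000111000111"  (len 13)
[10] "000111000111000"  (len 15)
[11] "00111000111000"  (len 14)
[12] "0111000111000"  (len 13)
[13] "111000111000"  (len 12)
[14] "11000111000000"  (len 14)
[15] "1000111000000111"  (len 16)
[16] "000111000000111000"  (len 18)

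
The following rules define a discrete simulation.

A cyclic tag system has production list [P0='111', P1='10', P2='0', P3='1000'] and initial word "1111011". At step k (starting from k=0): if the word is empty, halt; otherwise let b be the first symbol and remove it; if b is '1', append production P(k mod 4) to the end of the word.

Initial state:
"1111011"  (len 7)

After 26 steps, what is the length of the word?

16

[0] "1111011"  (len 7)
[1] "111011111"  (len 9)
[2] "1101111110"  (len 10)
[3] "1011111100"  (len 10)
[4] "0111111001000"  (len 13)
[5] "111111001000"  (len 12)
[6] "1111100100010"  (len 13)
[7] "1111001000100"  (len 13)
[8] "1110010001001000"  (len 16)
[9] "110010001001000111"  (len 18)
[10] "1001000100100011110"  (len 19)
[11] "0010001001000111100"  (len 19)
[12] "010001001000111100"  (len 18)
[13] "10001001000111100"  (len 17)
[14] "000100100011110010"  (len 18)
[15] "00100100011110010"  (len 17)
[16] "0100100011110010"  (len 16)
[17] "100100011110010"  (len 15)
[18] "0010001111001010"  (len 16)
[19] "010001111001010"  (len 15)
[20] "10001111001010"  (len 14)
[21] "0001111001010111"  (len 16)
[22] "001111001010111"  (len 15)
[23] "01111001010111"  (len 14)
[24] "1111001010111"  (len 13)
[25] "111001010111111"  (len 15)
[26] "1100101011111110"  (len 16)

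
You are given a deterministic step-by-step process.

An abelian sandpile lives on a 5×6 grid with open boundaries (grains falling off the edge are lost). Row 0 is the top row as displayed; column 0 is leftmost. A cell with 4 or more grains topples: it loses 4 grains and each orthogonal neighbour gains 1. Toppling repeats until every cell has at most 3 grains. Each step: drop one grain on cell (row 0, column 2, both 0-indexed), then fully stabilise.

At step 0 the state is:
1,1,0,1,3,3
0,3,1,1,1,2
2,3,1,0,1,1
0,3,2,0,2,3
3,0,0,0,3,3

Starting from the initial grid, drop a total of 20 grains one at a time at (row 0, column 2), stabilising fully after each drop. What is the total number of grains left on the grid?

54

k=0  1,1,0,1,3,3
0,3,1,1,1,2
2,3,1,0,1,1
0,3,2,0,2,3
3,0,0,0,3,3
k=1  1,1,1,1,3,3
0,3,1,1,1,2
2,3,1,0,1,1
0,3,2,0,2,3
3,0,0,0,3,3
k=2  1,1,2,1,3,3
0,3,1,1,1,2
2,3,1,0,1,1
0,3,2,0,2,3
3,0,0,0,3,3
k=3  1,1,3,1,3,3
0,3,1,1,1,2
2,3,1,0,1,1
0,3,2,0,2,3
3,0,0,0,3,3
k=4  1,2,0,2,3,3
0,3,2,1,1,2
2,3,1,0,1,1
0,3,2,0,2,3
3,0,0,0,3,3
k=5  1,2,1,2,3,3
0,3,2,1,1,2
2,3,1,0,1,1
0,3,2,0,2,3
3,0,0,0,3,3
k=6  1,2,2,2,3,3
0,3,2,1,1,2
2,3,1,0,1,1
0,3,2,0,2,3
3,0,0,0,3,3
k=7  1,2,3,2,3,3
0,3,2,1,1,2
2,3,1,0,1,1
0,3,2,0,2,3
3,0,0,0,3,3
k=8  1,3,0,3,3,3
0,3,3,1,1,2
2,3,1,0,1,1
0,3,2,0,2,3
3,0,0,0,3,3
k=9  1,3,1,3,3,3
0,3,3,1,1,2
2,3,1,0,1,1
0,3,2,0,2,3
3,0,0,0,3,3
k=10  1,3,2,3,3,3
0,3,3,1,1,2
2,3,1,0,1,1
0,3,2,0,2,3
3,0,0,0,3,3
k=11  1,3,3,3,3,3
0,3,3,1,1,2
2,3,1,0,1,1
0,3,2,0,2,3
3,0,0,0,3,3
k=12  2,1,3,1,1,0
1,2,1,3,2,3
3,1,3,0,1,1
1,0,3,0,2,3
3,1,0,0,3,3
k=13  2,2,0,2,1,0
1,2,2,3,2,3
3,1,3,0,1,1
1,0,3,0,2,3
3,1,0,0,3,3
k=14  2,2,1,2,1,0
1,2,2,3,2,3
3,1,3,0,1,1
1,0,3,0,2,3
3,1,0,0,3,3
k=15  2,2,2,2,1,0
1,2,2,3,2,3
3,1,3,0,1,1
1,0,3,0,2,3
3,1,0,0,3,3
k=16  2,2,3,2,1,0
1,2,2,3,2,3
3,1,3,0,1,1
1,0,3,0,2,3
3,1,0,0,3,3
k=17  2,3,0,3,1,0
1,2,3,3,2,3
3,1,3,0,1,1
1,0,3,0,2,3
3,1,0,0,3,3
k=18  2,3,1,3,1,0
1,2,3,3,2,3
3,1,3,0,1,1
1,0,3,0,2,3
3,1,0,0,3,3
k=19  2,3,2,3,1,0
1,2,3,3,2,3
3,1,3,0,1,1
1,0,3,0,2,3
3,1,0,0,3,3
k=20  2,3,3,3,1,0
1,2,3,3,2,3
3,1,3,0,1,1
1,0,3,0,2,3
3,1,0,0,3,3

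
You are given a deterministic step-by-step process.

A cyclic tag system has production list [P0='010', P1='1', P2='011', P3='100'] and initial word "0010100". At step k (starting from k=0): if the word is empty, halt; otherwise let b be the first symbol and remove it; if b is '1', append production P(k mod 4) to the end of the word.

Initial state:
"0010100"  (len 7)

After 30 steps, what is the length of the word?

[0] "0010100"  (len 7)
[1] "010100"  (len 6)
[2] "10100"  (len 5)
[3] "0100011"  (len 7)
[4] "100011"  (len 6)
[5] "00011010"  (len 8)
[6] "0011010"  (len 7)
[7] "011010"  (len 6)
[8] "11010"  (len 5)
[9] "1010010"  (len 7)
[10] "0100101"  (len 7)
[11] "100101"  (len 6)
[12] "00101100"  (len 8)
[13] "0101100"  (len 7)
[14] "101100"  (len 6)
[15] "01100011"  (len 8)
[16] "1100011"  (len 7)
[17] "100011010"  (len 9)
[18] "000110101"  (len 9)
[19] "00110101"  (len 8)
[20] "0110101"  (len 7)
[21] "110101"  (len 6)
[22] "101011"  (len 6)
[23] "01011011"  (len 8)
[24] "1011011"  (len 7)
[25] "011011010"  (len 9)
[26] "11011010"  (len 8)
[27] "1011010011"  (len 10)
[28] "011010011100"  (len 12)
[29] "11010011100"  (len 11)
[30] "10100111001"  (len 11)

11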